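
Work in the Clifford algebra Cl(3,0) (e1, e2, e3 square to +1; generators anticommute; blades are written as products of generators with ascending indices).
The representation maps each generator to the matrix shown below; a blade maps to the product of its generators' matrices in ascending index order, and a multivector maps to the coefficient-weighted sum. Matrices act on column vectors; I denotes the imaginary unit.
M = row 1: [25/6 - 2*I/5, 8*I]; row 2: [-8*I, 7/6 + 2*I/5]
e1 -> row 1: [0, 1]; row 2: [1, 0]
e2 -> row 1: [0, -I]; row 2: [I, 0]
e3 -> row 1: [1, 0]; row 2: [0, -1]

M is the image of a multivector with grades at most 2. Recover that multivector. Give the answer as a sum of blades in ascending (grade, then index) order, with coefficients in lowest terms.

Method: 1, rho(e1), rho(e2), rho(e3) form a trace-orthogonal basis of the 2x2 complex matrices (tr(X Y) = 2 if X = Y, else 0), so M = m0*1 + m1*rho(e1) + m2*rho(e2) + m3*rho(e3) with m0 = tr(M)/2 = 8/3, m1 = tr(M rho(e1))/2 = 0, m2 = tr(M rho(e2))/2 = -8, m3 = tr(M rho(e3))/2 = 3/2 - 2*I/5.
Multiplying table entries, the bivector images are rho(e1 e2) = I*rho(e3), rho(e1 e3) = -I*rho(e2), rho(e2 e3) = I*rho(e1); with real blade coefficients the real parts of m0..m3 are the coefficients of 1, e1, e2, e3 and the imaginary parts give the bivectors (e2 e3: Im m1, e1 e3: -Im m2, e1 e2: Im m3).
Answer: 8/3 - 8*e2 + 3/2*e3 - 2/5*e1 e2


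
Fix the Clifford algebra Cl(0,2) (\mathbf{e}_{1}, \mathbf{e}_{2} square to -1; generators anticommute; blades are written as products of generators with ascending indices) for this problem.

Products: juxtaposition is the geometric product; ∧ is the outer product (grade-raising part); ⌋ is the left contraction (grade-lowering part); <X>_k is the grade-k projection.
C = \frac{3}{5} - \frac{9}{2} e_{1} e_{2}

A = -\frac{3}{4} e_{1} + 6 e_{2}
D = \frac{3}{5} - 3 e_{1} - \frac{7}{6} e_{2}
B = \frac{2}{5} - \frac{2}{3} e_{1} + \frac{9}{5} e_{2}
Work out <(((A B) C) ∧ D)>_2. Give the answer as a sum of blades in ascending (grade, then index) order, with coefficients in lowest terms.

step 1: -\frac{113}{10} - \frac{3}{10} e_{1} + \frac{12}{5} e_{2} + \frac{53}{20} e_{1} e_{2}
step 2: \frac{1029}{200} - \frac{549}{50} e_{1} + \frac{9}{100} e_{2} + \frac{1311}{25} e_{1} e_{2}
step 3: \frac{3087}{1000} - \frac{22023}{1000} e_{1} - \frac{11897}{2000} e_{2} + \frac{5568}{125} e_{1} e_{2}
step 4: \frac{5568}{125} e_{1} e_{2}
Answer: \frac{5568}{125} e_{1} e_{2}


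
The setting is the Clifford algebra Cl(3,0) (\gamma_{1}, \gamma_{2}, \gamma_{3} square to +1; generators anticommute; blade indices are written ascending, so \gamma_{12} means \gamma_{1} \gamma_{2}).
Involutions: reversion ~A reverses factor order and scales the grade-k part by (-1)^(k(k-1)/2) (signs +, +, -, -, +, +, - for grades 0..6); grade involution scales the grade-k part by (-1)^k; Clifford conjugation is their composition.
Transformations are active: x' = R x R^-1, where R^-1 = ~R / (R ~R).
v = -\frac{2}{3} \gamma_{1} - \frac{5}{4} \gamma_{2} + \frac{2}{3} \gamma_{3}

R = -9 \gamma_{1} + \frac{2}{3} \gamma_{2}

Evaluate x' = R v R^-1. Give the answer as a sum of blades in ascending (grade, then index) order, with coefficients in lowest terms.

~R = -9 \gamma_{1} + \frac{2}{3} \gamma_{2}, and R ~R = \frac{733}{9}, so R^-1 = ~R / (\frac{733}{9}).
R v = \frac{31}{6} + \frac{421}{36} \gamma_{12} - 6 \gamma_{13} + \frac{4}{9} \gamma_{23}
Answer: -\frac{1045}{2199} \gamma_{1} + \frac{3913}{2932} \gamma_{2} - \frac{2}{3} \gamma_{3}


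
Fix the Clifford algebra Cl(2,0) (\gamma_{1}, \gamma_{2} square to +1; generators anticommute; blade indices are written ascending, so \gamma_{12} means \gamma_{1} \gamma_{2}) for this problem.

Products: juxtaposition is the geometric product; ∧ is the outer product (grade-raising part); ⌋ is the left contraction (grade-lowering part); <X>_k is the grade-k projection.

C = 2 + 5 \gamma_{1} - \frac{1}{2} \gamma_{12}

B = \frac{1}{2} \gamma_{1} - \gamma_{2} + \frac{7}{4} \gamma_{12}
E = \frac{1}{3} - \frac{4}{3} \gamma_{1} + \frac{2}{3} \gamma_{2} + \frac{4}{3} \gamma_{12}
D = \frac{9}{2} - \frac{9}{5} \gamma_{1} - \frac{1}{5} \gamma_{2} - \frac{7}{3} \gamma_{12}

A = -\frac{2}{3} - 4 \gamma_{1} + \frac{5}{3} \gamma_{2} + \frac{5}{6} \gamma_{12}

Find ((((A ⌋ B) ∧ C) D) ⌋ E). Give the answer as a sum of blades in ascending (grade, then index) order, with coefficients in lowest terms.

step 1: -\frac{41}{8} - \frac{13}{4} \gamma_{1} - \frac{19}{3} \gamma_{2} - \frac{7}{6} \gamma_{12}
step 2: -\frac{41}{4} - \frac{257}{8} \gamma_{1} - \frac{38}{3} \gamma_{2} + \frac{1531}{48} \gamma_{12}
step 3: \frac{63833}{720} - \frac{58337}{360} \gamma_{1} + \frac{18581}{240} \gamma_{2} + \frac{14503}{96} \gamma_{12}
step 4: \frac{13795}{144} - \frac{29894}{135} \gamma_{1} - \frac{3767}{24} \gamma_{2} + \frac{63833}{540} \gamma_{12}
Answer: \frac{13795}{144} - \frac{29894}{135} \gamma_{1} - \frac{3767}{24} \gamma_{2} + \frac{63833}{540} \gamma_{12}


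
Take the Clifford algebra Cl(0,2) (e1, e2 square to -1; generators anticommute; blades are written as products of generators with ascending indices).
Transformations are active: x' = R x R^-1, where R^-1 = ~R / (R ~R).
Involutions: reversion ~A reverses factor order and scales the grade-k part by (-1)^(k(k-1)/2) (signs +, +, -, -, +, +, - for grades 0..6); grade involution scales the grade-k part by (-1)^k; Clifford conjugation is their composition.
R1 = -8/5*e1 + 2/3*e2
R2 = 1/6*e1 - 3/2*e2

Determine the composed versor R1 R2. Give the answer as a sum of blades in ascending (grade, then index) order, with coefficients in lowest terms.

Distribute over the terms of R1 (each basis-blade product reordered to ascending indices, repeated generators contracted through their squares):
(-8/5*e1) R2 = 4/15 + 12/5*e1 e2
(2/3*e2) R2 = 1 - 1/9*e1 e2
Summing the partial products and collecting blades:
Answer: 19/15 + 103/45*e1 e2


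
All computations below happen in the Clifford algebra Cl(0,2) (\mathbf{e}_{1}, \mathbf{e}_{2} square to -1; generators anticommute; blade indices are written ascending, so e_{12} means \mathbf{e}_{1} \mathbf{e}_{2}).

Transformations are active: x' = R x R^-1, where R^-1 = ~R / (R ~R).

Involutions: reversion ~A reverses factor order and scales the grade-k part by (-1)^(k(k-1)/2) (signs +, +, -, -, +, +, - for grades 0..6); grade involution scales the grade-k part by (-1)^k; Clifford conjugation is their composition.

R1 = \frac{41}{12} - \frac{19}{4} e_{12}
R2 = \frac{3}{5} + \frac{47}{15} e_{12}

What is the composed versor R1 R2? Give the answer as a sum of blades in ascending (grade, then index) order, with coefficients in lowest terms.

Distribute over the terms of R1 (each basis-blade product reordered to ascending indices, repeated generators contracted through their squares):
(\frac{41}{12}) R2 = \frac{41}{20} + \frac{1927}{180} e_{12}
(-\frac{19}{4} e_{12}) R2 = \frac{893}{60} - \frac{57}{20} e_{12}
Summing the partial products and collecting blades:
Answer: \frac{254}{15} + \frac{707}{90} e_{12}


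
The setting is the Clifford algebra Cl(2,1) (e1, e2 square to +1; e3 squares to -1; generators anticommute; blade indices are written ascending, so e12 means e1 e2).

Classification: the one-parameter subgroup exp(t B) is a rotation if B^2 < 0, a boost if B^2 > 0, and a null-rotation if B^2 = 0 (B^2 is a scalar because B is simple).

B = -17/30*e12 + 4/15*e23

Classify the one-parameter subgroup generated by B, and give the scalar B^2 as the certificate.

B^2 term by term: the squares give (-17/30)^2*(e12)^2 + (4/15)^2*(e23)^2 = 289/900*(-1) + 16/225*(+1) = -1/4 (each basis 2-blade squares to minus the product of its generators' squares); cross terms between blades sharing an index anticommute and cancel. So B^2 = -1/4.
Answer: rotation, certificate B^2 = -1/4. The class reads off the invariant scalar -1/4 directly.


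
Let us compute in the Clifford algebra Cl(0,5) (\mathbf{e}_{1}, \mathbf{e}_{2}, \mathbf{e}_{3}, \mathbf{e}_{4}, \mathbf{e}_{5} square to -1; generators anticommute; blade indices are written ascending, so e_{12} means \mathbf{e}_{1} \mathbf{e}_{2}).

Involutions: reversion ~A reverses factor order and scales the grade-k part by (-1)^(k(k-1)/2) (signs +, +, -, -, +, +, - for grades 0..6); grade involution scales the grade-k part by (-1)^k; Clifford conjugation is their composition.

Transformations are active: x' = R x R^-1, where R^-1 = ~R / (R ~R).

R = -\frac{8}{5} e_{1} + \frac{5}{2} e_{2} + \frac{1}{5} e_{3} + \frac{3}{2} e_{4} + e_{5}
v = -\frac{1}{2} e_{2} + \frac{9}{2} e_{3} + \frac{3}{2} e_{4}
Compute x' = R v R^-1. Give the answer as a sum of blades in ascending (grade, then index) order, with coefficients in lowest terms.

~R = -\frac{8}{5} e_{1} + \frac{5}{2} e_{2} + \frac{1}{5} e_{3} + \frac{3}{2} e_{4} + e_{5}, and R ~R = -\frac{121}{10}, so R^-1 = ~R / (-\frac{121}{10}).
R v = -\frac{19}{10} + \frac{4}{5} e_{12} - \frac{36}{5} e_{13} - \frac{12}{5} e_{14} + \frac{227}{20} e_{23} + \frac{9}{2} e_{24} + \frac{1}{2} e_{25} - \frac{129}{20} e_{34} - \frac{9}{2} e_{35} - \frac{3}{2} e_{45}
Answer: -\frac{304}{605} e_{1} + \frac{311}{242} e_{2} - \frac{5369}{1210} e_{3} - \frac{249}{242} e_{4} + \frac{38}{121} e_{5}


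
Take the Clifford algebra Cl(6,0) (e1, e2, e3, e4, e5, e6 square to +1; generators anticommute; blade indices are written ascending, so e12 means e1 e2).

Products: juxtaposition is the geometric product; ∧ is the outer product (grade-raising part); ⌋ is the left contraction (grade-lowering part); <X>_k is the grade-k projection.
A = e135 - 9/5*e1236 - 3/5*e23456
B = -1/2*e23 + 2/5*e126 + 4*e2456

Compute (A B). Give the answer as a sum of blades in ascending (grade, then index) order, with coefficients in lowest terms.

step 1: 78/25*e3 - 9/10*e16 + 1/2*e125 - 3/10*e456 - 174/25*e1345 + 2/5*e2356 - 4*e12346
Answer: 78/25*e3 - 9/10*e16 + 1/2*e125 - 3/10*e456 - 174/25*e1345 + 2/5*e2356 - 4*e12346


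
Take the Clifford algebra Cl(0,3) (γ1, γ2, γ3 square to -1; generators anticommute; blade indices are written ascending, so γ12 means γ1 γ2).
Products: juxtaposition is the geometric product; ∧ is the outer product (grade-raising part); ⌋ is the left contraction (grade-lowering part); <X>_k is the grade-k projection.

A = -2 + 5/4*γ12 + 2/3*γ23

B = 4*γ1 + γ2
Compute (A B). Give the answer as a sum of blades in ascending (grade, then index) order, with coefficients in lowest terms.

step 1: -37/4*γ1 + 3*γ2 + 2/3*γ3 + 8/3*γ123
Answer: -37/4*γ1 + 3*γ2 + 2/3*γ3 + 8/3*γ123


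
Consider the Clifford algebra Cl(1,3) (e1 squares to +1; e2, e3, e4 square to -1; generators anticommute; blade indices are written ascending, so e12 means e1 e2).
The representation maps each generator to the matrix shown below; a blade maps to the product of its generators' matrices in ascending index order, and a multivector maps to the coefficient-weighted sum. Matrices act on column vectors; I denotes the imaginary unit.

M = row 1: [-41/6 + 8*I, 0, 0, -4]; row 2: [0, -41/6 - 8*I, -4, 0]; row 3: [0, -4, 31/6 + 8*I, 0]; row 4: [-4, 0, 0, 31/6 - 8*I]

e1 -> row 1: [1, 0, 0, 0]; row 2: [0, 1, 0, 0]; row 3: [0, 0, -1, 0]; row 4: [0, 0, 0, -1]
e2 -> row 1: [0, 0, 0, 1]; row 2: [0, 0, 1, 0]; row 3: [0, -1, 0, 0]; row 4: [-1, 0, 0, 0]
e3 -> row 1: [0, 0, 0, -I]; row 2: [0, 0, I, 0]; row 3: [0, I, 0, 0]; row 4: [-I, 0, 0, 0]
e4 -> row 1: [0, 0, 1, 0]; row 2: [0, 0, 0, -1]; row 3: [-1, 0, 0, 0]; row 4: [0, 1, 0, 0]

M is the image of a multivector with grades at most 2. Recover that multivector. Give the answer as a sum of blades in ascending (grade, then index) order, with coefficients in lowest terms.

Method: the blade images are trace-orthogonal — tr(rho(e_A) rho(e_B)^-1) = 4 if A = B and 0 otherwise — and rho(e_A)^-1 = (e_A)^2 * rho(e_A) with (e_A)^2 = +1 or -1, so the coefficient of e_A in the preimage is (e_A)^2 * tr(M rho(e_A))/4.
Nonzero projections over blades of grade <= 2: 1: (1)^2 = +1, tr(M 1) = -10/3, coefficient -5/6; e1: (e1)^2 = +1, tr(M rho(e1)) = -24, coefficient -6; e12: (e12)^2 = +1, tr(M rho(e12)) = -16, coefficient -4; e23: (e23)^2 = -1, tr(M rho(e23)) = 32, coefficient -8. Every other blade of grade <= 2 projects to 0.
Answer: -5/6 - 6*e1 - 4*e12 - 8*e23


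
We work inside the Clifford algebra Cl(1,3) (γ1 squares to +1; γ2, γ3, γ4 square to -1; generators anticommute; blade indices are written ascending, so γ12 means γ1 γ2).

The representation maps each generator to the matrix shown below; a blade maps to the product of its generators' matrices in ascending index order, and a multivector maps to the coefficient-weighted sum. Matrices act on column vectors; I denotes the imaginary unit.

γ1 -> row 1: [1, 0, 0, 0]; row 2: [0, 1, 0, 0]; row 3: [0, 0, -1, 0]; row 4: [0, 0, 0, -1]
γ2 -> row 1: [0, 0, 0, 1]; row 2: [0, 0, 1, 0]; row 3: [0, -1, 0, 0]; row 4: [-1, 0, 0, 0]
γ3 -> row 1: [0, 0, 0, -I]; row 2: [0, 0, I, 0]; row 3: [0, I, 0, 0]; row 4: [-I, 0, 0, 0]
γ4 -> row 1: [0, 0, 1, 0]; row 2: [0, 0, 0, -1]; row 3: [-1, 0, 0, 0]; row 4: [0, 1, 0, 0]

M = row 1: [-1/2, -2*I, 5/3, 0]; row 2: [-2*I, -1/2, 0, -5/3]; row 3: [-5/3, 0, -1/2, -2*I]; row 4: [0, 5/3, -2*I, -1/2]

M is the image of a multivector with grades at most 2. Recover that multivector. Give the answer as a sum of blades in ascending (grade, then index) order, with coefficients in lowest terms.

Method: the blade images are trace-orthogonal — tr(rho(e_A) rho(e_B)^-1) = 4 if A = B and 0 otherwise — and rho(e_A)^-1 = (e_A)^2 * rho(e_A) with (e_A)^2 = +1 or -1, so the coefficient of e_A in the preimage is (e_A)^2 * tr(M rho(e_A))/4.
Nonzero projections over blades of grade <= 2: 1: (1)^2 = +1, tr(M 1) = -2, coefficient -1/2; γ4: (γ4)^2 = -1, tr(M rho(γ4)) = -20/3, coefficient 5/3; γ34: (γ34)^2 = -1, tr(M rho(γ34)) = -8, coefficient 2. Every other blade of grade <= 2 projects to 0.
Answer: -1/2 + 5/3*γ4 + 2*γ34


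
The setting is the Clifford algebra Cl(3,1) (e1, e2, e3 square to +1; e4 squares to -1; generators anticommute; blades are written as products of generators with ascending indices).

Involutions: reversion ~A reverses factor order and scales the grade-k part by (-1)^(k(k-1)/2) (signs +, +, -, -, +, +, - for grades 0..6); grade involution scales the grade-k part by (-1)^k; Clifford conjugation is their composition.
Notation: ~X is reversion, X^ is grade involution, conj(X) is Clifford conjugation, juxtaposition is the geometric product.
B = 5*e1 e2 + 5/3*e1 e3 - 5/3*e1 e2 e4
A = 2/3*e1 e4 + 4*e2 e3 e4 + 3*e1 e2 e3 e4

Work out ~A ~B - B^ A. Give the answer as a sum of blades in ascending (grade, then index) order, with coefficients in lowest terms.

first term: 10/9*e2 + 5*e3 - 20/3*e1 e3 - 5/3*e2 e4 + 145/9*e3 e4 + 20/3*e1 e2 e4 - 20*e1 e3 e4
second term: -10/9*e2 - 5*e3 - 20/3*e1 e3 + 5/3*e2 e4 - 145/9*e3 e4 - 20/3*e1 e2 e4 + 20*e1 e3 e4
Answer: 20/9*e2 + 10*e3 - 10/3*e2 e4 + 290/9*e3 e4 + 40/3*e1 e2 e4 - 40*e1 e3 e4


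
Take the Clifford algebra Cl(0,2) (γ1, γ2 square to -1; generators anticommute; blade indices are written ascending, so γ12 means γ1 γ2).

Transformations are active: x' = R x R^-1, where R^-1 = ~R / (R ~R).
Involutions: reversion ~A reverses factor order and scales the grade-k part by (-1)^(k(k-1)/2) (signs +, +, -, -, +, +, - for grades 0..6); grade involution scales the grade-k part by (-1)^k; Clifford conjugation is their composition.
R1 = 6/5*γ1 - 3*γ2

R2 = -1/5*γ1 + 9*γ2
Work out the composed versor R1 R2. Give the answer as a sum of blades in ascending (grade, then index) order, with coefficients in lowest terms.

Distribute over the terms of R1 (each basis-blade product reordered to ascending indices, repeated generators contracted through their squares):
(6/5*γ1) R2 = 6/25 + 54/5*γ12
(-3*γ2) R2 = 27 - 3/5*γ12
Summing the partial products and collecting blades:
Answer: 681/25 + 51/5*γ12


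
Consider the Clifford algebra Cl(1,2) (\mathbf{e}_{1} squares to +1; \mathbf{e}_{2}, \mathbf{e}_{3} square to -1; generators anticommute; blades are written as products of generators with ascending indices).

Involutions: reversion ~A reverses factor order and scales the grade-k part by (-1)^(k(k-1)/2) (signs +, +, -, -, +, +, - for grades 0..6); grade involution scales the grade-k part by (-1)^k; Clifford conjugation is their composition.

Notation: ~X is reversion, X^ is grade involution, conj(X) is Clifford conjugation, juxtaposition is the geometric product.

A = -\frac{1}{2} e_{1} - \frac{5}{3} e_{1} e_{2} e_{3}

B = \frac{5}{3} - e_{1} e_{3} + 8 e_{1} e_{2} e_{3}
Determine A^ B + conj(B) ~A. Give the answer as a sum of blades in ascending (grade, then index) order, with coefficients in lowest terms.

first term: -\frac{40}{3} + \frac{5}{6} e_{1} + \frac{5}{3} e_{2} - \frac{1}{2} e_{3} + 4 e_{2} e_{3} + \frac{25}{9} e_{1} e_{2} e_{3}
second term: -\frac{40}{3} - \frac{5}{6} e_{1} - \frac{5}{3} e_{2} + \frac{1}{2} e_{3} - 4 e_{2} e_{3} + \frac{25}{9} e_{1} e_{2} e_{3}
Answer: -\frac{80}{3} + \frac{50}{9} e_{1} e_{2} e_{3}


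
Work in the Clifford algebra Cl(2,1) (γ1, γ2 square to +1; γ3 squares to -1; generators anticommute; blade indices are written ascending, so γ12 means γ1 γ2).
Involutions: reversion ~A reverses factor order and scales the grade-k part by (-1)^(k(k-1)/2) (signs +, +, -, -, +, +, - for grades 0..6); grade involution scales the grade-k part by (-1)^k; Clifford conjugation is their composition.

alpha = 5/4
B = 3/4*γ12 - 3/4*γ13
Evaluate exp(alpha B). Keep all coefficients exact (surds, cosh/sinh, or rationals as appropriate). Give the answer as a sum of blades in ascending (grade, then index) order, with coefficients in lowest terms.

B^2 term by term: the squares give (3/4)^2*(γ12)^2 + (-3/4)^2*(γ13)^2 = 9/16*(-1) + 9/16*(+1) = 0 (each basis 2-blade squares to minus the product of its generators' squares); cross terms between blades sharing an index anticommute and cancel. So B^2 = 0.
B^2 = 0, and the exponential is exactly linear here: exp(alpha B) = 1 + alpha B (parabolic case).
Answer: 1 + 15/16*γ12 - 15/16*γ13


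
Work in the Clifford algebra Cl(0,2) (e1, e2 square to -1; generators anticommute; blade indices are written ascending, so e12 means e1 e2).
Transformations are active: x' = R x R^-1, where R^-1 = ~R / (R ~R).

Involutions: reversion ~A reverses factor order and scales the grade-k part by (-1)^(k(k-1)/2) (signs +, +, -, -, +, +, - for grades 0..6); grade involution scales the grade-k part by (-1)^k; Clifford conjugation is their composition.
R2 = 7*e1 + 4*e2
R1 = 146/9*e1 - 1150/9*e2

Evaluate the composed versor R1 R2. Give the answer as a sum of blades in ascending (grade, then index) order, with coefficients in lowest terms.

Distribute over the terms of R1 (each basis-blade product reordered to ascending indices, repeated generators contracted through their squares):
(146/9*e1) R2 = -1022/9 + 584/9*e12
(-1150/9*e2) R2 = 4600/9 + 8050/9*e12
Summing the partial products and collecting blades:
Answer: 3578/9 + 2878/3*e12


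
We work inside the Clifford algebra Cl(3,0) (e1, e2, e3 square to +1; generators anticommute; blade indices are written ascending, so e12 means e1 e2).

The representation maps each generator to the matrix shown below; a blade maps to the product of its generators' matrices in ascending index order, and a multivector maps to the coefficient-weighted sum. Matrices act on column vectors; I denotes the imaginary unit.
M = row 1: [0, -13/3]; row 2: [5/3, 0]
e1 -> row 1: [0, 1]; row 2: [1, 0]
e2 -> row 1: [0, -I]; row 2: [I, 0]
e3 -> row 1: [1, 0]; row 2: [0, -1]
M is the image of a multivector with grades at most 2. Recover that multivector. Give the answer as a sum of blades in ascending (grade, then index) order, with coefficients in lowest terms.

Method: 1, rho(e1), rho(e2), rho(e3) form a trace-orthogonal basis of the 2x2 complex matrices (tr(X Y) = 2 if X = Y, else 0), so M = m0*1 + m1*rho(e1) + m2*rho(e2) + m3*rho(e3) with m0 = tr(M)/2 = 0, m1 = tr(M rho(e1))/2 = -4/3, m2 = tr(M rho(e2))/2 = -3*I, m3 = tr(M rho(e3))/2 = 0.
Multiplying table entries, the bivector images are rho(e12) = I*rho(e3), rho(e13) = -I*rho(e2), rho(e23) = I*rho(e1); with real blade coefficients the real parts of m0..m3 are the coefficients of 1, e1, e2, e3 and the imaginary parts give the bivectors (e23: Im m1, e13: -Im m2, e12: Im m3).
Answer: -4/3*e1 + 3*e13


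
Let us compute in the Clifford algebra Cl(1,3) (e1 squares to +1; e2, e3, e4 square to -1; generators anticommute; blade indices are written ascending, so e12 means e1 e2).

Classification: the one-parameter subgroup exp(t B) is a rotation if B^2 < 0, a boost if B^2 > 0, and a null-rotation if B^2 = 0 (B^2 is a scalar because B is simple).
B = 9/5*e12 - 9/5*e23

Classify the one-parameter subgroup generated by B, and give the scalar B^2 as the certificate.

B^2 term by term: the squares give (9/5)^2*(e12)^2 + (-9/5)^2*(e23)^2 = 81/25*(+1) + 81/25*(-1) = 0 (each basis 2-blade squares to minus the product of its generators' squares); cross terms between blades sharing an index anticommute and cancel. So B^2 = 0.
Answer: null-rotation, certificate B^2 = 0. Certificate logic: 0 is a conjugation-invariant scalar, so its sign fixes rotation versus boost versus null-rotation outright.


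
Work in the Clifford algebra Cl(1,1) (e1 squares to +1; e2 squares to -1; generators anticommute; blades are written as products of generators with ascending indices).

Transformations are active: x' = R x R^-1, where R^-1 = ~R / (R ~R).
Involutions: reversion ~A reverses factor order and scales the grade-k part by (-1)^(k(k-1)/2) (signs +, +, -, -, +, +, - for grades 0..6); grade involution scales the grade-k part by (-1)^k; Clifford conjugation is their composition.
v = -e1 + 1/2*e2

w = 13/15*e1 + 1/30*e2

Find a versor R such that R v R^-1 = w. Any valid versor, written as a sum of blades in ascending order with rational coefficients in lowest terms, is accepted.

The midline construction: v and w both square to 3/4, so reflecting in their sum -2/15*e1 + 8/15*e2 exchanges them.
Answer: -2/15*e1 + 8/15*e2


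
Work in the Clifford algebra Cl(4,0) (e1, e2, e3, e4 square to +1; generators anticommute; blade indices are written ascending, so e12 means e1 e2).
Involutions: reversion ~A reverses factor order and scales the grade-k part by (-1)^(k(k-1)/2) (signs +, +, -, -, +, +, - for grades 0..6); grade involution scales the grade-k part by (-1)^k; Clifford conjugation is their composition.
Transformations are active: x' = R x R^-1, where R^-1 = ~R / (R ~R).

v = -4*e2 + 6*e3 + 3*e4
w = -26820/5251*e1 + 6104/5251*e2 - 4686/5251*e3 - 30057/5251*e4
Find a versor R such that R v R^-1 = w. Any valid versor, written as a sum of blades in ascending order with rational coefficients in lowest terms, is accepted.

Since q(v) = q(w) = 61, the sum R = v + w = -26820/5251*e1 - 14900/5251*e2 + 26820/5251*e3 - 14304/5251*e4 does the job whenever invertible.
Answer: -26820/5251*e1 - 14900/5251*e2 + 26820/5251*e3 - 14304/5251*e4


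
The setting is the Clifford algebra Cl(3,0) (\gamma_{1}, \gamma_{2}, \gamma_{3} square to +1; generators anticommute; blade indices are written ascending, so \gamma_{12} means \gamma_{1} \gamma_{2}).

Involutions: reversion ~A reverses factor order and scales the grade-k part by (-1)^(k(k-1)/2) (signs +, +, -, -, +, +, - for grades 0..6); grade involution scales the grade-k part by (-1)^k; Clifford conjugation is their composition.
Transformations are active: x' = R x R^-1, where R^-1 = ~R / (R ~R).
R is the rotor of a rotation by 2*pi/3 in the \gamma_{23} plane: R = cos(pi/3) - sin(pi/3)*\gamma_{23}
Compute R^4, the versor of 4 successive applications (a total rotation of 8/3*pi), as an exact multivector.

Because a rotor carries half the rotation angle, composing 4 copies of this \gamma_{23}-plane rotor multiplies the phase: 4*(pi/3) = \frac{4 \pi}{3}, hence R^4 = cos(\frac{4 \pi}{3}) - sin(\frac{4 \pi}{3})*\gamma_{23}.
cos(\frac{4 \pi}{3}) = - \frac{1}{2} and sin(\frac{4 \pi}{3}) = - \frac{\sqrt{3}}{2}, so R^4 = -\frac{1}{2} + \frac{\sqrt{3}}{2} \gamma_{23}. The net rotation is 2/3*pi (after discarding 1 full turn, each of which contributes a factor -1 to the rotor); the rotor keeps the half-angle phase exactly.
Answer: -\frac{1}{2} + \frac{\sqrt{3}}{2} \gamma_{23}


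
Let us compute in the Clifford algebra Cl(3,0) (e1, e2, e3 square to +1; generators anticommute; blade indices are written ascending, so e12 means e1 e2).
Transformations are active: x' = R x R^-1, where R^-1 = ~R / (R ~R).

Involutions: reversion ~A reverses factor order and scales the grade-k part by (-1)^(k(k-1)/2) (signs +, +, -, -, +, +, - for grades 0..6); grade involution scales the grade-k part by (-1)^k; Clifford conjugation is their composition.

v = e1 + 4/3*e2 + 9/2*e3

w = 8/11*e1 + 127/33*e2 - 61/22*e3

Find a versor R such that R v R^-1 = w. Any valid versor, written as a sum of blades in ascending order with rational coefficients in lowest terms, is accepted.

Here q(v) = q(w) = 829/36; the classical choice R = v + w = 19/11*e1 + 57/11*e2 + 19/11*e3 then realises v -> w under the sandwich.
Answer: 19/11*e1 + 57/11*e2 + 19/11*e3


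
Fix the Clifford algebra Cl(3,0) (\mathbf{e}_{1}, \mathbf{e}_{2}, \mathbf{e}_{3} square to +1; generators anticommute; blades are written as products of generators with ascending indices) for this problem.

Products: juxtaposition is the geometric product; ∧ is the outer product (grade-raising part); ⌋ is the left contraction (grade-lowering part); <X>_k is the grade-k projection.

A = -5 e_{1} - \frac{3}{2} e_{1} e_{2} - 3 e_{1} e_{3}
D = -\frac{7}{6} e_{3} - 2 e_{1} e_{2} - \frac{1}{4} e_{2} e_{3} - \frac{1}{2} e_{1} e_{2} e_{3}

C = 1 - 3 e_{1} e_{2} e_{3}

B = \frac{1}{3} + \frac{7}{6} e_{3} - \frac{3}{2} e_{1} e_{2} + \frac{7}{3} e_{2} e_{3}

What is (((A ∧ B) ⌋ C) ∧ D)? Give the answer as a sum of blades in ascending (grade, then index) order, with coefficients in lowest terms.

step 1: -\frac{5}{3} e_{1} - \frac{1}{2} e_{1} e_{2} - \frac{41}{6} e_{1} e_{3} - \frac{161}{12} e_{1} e_{2} e_{3}
step 2: -\frac{161}{4} + \frac{41}{2} e_{2} - \frac{3}{2} e_{3} + 5 e_{2} e_{3}
step 3: \frac{1127}{24} e_{3} + \frac{161}{2} e_{1} e_{2} - \frac{665}{48} e_{2} e_{3} + \frac{185}{8} e_{1} e_{2} e_{3}
Answer: \frac{1127}{24} e_{3} + \frac{161}{2} e_{1} e_{2} - \frac{665}{48} e_{2} e_{3} + \frac{185}{8} e_{1} e_{2} e_{3}


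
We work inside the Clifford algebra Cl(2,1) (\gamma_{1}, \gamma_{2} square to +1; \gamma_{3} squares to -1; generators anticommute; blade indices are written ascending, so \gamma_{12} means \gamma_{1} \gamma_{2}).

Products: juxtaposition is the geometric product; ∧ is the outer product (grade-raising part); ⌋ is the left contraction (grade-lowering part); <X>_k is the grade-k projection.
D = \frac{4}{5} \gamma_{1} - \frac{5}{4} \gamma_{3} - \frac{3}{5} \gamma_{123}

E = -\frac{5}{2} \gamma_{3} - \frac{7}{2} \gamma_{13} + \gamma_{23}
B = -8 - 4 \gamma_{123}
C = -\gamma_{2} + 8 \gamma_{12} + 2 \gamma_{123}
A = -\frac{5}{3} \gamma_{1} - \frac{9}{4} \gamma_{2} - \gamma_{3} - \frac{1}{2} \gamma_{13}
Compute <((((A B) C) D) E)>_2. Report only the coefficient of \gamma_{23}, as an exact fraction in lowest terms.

step 1: \frac{40}{3} \gamma_{1} + 16 \gamma_{2} + 8 \gamma_{3} - 4 \gamma_{12} - 5 \gamma_{13} + \frac{20}{3} \gamma_{23}
step 2: 16 - \frac{332}{3} \gamma_{1} + \frac{350}{3} \gamma_{2} + \frac{44}{3} \gamma_{3} - \frac{88}{3} \gamma_{12} - \frac{256}{3} \gamma_{13} - \frac{16}{3} \gamma_{23} + 59 \gamma_{123}
step 3: -\frac{528}{5} - \frac{272}{3} \gamma_{1} - \frac{172}{5} \gamma_{2} + \frac{92}{3} \gamma_{3} - \frac{647}{60} \gamma_{12} + \frac{983}{5} \gamma_{13} - \frac{967}{30} \gamma_{23} + \frac{114}{5} \gamma_{123}
step 4: -\frac{1931}{3} + \frac{12209}{30} \gamma_{1} + \frac{1793}{60} \gamma_{2} + \frac{8204}{15} \gamma_{3} + \frac{8447}{60} \gamma_{12} + \frac{35129}{60} \gamma_{13} - \frac{6881}{120} \gamma_{23} - \frac{22093}{120} \gamma_{123}
step 5: \frac{8447}{60} \gamma_{12} + \frac{35129}{60} \gamma_{13} - \frac{6881}{120} \gamma_{23}
Answer: -\frac{6881}{120}


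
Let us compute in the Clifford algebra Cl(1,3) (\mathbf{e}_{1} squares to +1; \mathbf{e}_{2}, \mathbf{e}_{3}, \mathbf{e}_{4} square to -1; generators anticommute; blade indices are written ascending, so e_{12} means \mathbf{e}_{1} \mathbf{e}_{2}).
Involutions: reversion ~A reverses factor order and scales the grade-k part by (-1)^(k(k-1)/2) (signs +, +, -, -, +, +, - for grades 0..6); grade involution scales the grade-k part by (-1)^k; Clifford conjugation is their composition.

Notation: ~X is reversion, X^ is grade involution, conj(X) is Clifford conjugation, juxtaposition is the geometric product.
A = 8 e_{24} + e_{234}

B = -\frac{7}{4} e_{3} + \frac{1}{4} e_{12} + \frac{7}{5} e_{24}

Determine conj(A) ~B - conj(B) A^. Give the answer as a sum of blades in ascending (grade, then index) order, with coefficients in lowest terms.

first term: -\frac{56}{5} - \frac{7}{5} e_{3} + 2 e_{14} - \frac{7}{4} e_{24} - \frac{1}{4} e_{134} - 14 e_{234}
second term: \frac{56}{5} + \frac{7}{5} e_{3} + 2 e_{14} - \frac{7}{4} e_{24} - \frac{1}{4} e_{134} - 14 e_{234}
Answer: -\frac{112}{5} - \frac{14}{5} e_{3}


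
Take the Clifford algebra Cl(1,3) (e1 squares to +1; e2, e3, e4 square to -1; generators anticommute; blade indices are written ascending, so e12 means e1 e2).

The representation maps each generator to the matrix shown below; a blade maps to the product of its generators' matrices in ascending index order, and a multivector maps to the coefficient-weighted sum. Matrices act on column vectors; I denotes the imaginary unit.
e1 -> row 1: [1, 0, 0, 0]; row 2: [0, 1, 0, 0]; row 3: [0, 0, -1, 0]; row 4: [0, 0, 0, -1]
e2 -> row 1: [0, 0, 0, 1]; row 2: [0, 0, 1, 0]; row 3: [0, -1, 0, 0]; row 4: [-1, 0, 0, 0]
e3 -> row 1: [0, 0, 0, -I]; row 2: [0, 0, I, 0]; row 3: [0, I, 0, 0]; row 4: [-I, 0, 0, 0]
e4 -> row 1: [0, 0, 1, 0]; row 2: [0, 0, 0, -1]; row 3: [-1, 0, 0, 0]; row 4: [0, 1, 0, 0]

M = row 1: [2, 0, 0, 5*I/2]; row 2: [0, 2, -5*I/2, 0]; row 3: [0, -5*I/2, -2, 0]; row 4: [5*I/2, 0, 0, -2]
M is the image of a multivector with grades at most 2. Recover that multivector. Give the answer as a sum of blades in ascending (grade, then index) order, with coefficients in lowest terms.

Method: the blade images are trace-orthogonal — tr(rho(e_A) rho(e_B)^-1) = 4 if A = B and 0 otherwise — and rho(e_A)^-1 = (e_A)^2 * rho(e_A) with (e_A)^2 = +1 or -1, so the coefficient of e_A in the preimage is (e_A)^2 * tr(M rho(e_A))/4.
Nonzero projections over blades of grade <= 2: e1: (e1)^2 = +1, tr(M rho(e1)) = 8, coefficient 2; e3: (e3)^2 = -1, tr(M rho(e3)) = 10, coefficient -5/2. Every other blade of grade <= 2 projects to 0.
Answer: 2*e1 - 5/2*e3


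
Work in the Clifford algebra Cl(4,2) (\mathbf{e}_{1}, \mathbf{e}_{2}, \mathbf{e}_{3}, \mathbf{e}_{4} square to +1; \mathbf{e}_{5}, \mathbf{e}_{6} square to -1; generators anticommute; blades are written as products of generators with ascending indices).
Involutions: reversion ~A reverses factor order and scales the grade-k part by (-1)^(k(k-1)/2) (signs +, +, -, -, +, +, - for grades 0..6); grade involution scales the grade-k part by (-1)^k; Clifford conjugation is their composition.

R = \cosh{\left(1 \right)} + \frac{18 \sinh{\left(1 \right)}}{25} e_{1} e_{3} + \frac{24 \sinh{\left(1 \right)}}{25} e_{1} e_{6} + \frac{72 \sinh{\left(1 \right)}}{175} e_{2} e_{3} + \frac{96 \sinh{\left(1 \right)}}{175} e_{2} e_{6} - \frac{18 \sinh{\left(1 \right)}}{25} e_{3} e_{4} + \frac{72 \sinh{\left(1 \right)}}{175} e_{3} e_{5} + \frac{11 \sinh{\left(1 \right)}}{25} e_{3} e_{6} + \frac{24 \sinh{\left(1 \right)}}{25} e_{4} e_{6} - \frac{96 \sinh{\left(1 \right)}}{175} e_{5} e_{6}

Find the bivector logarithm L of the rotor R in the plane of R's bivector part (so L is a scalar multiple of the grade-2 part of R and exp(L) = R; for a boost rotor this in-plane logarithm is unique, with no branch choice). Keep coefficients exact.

The scalar part of R is \cosh{\left(1 \right)}, giving the rapidity magnitude (cosh is even); the bivector part supplies orientation, its quotient by sinh of the rapidity is the plane, and L = rapidity * plane — unique in that plane, since flipping both signs leaves L unchanged.
Concretely: cosh(rapidity) = \cosh{\left(1 \right)} gives rapidity = ±1, and since rapidity/sinh(rapidity) is even the sign is immaterial: L = (rapidity/sinh(rapidity)) * <R>_2 = (\frac{1}{\sinh{\left(1 \right)}}) * <R>_2.
Answer: \frac{18}{25} e_{1} e_{3} + \frac{24}{25} e_{1} e_{6} + \frac{72}{175} e_{2} e_{3} + \frac{96}{175} e_{2} e_{6} - \frac{18}{25} e_{3} e_{4} + \frac{72}{175} e_{3} e_{5} + \frac{11}{25} e_{3} e_{6} + \frac{24}{25} e_{4} e_{6} - \frac{96}{175} e_{5} e_{6}


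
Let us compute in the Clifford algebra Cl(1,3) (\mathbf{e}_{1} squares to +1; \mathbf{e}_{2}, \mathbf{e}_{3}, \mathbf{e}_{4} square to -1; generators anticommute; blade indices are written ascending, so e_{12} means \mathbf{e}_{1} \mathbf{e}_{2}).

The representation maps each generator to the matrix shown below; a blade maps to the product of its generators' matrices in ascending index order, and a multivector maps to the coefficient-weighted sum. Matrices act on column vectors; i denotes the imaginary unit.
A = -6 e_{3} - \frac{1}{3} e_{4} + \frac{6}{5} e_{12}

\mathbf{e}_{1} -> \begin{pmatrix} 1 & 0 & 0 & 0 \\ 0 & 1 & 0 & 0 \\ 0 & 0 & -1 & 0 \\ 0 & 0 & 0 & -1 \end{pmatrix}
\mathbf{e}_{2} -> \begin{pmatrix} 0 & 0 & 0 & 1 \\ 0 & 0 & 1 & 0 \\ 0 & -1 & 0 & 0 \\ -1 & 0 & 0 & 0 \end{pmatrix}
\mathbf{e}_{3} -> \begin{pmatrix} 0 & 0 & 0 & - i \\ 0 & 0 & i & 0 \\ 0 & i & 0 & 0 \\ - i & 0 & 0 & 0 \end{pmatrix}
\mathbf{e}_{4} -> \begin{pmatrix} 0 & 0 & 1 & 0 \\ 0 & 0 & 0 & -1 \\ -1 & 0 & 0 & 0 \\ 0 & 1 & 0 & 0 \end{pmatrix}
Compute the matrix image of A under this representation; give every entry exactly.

Bivector images (products of the table entries): rho(e_{12}) = rho(\mathbf{e}_{1})rho(\mathbf{e}_{2}) = \begin{pmatrix} 0 & 0 & 0 & 1 \\ 0 & 0 & 1 & 0 \\ 0 & 1 & 0 & 0 \\ 1 & 0 & 0 & 0 \end{pmatrix}.
M = (-6)*rho(e_{3}) + (-\frac{1}{3})*rho(e_{4}) + (\frac{6}{5})*rho(e_{12}), summed entrywise:
Answer: \begin{pmatrix} 0 & 0 & - \frac{1}{3} & \frac{6}{5} + 6 i \\ 0 & 0 & \frac{6}{5} - 6 i & \frac{1}{3} \\ \frac{1}{3} & \frac{6}{5} - 6 i & 0 & 0 \\ \frac{6}{5} + 6 i & - \frac{1}{3} & 0 & 0 \end{pmatrix}


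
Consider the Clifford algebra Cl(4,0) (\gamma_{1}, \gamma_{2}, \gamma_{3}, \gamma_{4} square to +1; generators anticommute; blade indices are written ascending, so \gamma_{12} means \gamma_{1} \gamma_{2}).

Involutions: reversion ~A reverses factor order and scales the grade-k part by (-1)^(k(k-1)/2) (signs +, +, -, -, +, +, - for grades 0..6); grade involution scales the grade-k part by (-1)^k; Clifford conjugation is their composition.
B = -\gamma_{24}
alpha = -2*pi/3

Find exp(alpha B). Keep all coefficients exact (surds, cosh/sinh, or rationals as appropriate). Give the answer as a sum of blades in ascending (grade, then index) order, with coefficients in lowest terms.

B^2 = (-1)^2*(\gamma_{24})^2 = 1*(-1) = -1 (a basis 2-blade squares to minus the product of its generators' squares).
B^2 = -1 — B^2 < 0, so the exponential closes trigonometrically: l = 1, alpha*l = - \frac{2 \pi}{3}, so exp(alpha B) = cos(- \frac{2 \pi}{3}) + (sin(- \frac{2 \pi}{3})/1)*B = - \frac{1}{2} + (- \frac{\sqrt{3}}{2})*B.
Answer: - \frac{1}{2} + \frac{\sqrt{3}}{2} \gamma_{24}


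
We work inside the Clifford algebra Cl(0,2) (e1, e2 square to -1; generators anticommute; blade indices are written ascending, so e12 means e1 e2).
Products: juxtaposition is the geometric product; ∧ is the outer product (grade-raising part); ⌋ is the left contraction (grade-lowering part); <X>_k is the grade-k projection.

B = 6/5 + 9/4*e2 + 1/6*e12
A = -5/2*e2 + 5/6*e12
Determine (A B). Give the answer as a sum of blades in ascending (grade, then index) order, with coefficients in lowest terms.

step 1: 395/72 - 55/24*e1 - 3*e2 + e12
Answer: 395/72 - 55/24*e1 - 3*e2 + e12


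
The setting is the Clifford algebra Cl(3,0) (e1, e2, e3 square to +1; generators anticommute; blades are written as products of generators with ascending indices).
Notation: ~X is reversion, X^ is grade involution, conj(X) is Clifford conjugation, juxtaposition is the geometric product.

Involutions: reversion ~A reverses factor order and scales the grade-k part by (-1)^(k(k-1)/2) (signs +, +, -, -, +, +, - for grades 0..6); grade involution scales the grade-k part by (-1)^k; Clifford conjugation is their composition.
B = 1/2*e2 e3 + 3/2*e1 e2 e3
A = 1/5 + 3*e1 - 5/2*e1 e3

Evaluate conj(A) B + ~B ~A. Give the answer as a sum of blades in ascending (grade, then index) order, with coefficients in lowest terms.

first term: 15/4*e2 - 5/4*e1 e2 - 22/5*e2 e3 - 6/5*e1 e2 e3
second term: -15/4*e2 - 5/4*e1 e2 - 23/5*e2 e3 - 9/5*e1 e2 e3
Answer: -5/2*e1 e2 - 9*e2 e3 - 3*e1 e2 e3


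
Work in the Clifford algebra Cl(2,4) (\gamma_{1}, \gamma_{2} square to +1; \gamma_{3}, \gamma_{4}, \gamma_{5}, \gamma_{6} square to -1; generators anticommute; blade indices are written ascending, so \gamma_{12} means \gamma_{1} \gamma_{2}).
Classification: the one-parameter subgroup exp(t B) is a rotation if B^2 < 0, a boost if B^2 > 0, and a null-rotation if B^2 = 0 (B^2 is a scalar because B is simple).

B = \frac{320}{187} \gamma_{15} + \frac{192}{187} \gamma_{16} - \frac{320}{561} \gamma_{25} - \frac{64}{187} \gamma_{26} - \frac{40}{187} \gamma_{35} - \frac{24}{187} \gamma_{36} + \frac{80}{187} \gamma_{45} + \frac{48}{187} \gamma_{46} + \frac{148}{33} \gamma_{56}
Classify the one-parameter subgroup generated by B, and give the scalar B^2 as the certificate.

B^2 term by term: the squares give (\frac{320}{187})^2*(\gamma_{15})^2 + (\frac{192}{187})^2*(\gamma_{16})^2 + (-\frac{320}{561})^2*(\gamma_{25})^2 + (-\frac{64}{187})^2*(\gamma_{26})^2 + (-\frac{40}{187})^2*(\gamma_{35})^2 + (-\frac{24}{187})^2*(\gamma_{36})^2 + (\frac{80}{187})^2*(\gamma_{45})^2 + (\frac{48}{187})^2*(\gamma_{46})^2 + (\frac{148}{33})^2*(\gamma_{56})^2 = \frac{102400}{34969}*(+1) + \frac{36864}{34969}*(+1) + \frac{102400}{314721}*(+1) + \frac{4096}{34969}*(+1) + \frac{1600}{34969}*(-1) + \frac{576}{34969}*(-1) + \frac{6400}{34969}*(-1) + \frac{2304}{34969}*(-1) + \frac{21904}{1089}*(-1) = -16 (each basis 2-blade squares to minus the product of its generators' squares); cross terms between blades sharing an index anticommute and cancel; the commuting (index-disjoint) pairs give grade-4 terms 2*c*c'*(blade product), which cancel blade by blade — \gamma_{1256}: \frac{40960}{34969} - \frac{40960}{34969} = 0; \gamma_{1356}: \frac{15360}{34969} - \frac{15360}{34969} = 0; \gamma_{1456}: -\frac{30720}{34969} + \frac{30720}{34969} = 0; \gamma_{2356}: -\frac{5120}{34969} + \frac{5120}{34969} = 0; \gamma_{2456}: \frac{10240}{34969} - \frac{10240}{34969} = 0; \gamma_{3456}: \frac{3840}{34969} - \frac{3840}{34969} = 0 — confirming B is simple. So B^2 = -16.
Answer: rotation, certificate B^2 = -16. Check the certificate: B^2 = -16, and that sign is decisive whatever form B takes.


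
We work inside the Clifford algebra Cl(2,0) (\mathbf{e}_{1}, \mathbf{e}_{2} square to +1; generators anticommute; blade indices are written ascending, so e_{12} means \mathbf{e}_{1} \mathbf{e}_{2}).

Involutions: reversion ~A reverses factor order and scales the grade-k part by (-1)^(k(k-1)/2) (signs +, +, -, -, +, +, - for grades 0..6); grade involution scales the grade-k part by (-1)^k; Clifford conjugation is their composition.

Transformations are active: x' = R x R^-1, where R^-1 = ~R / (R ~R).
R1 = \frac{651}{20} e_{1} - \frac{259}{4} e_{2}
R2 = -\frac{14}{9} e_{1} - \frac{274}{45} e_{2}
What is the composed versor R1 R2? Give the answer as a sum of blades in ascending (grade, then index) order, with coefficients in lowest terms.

Distribute over the terms of R1 (each basis-blade product reordered to ascending indices, repeated generators contracted through their squares):
(\frac{651}{20} e_{1}) R2 = -\frac{1519}{30} - \frac{29729}{150} e_{12}
(-\frac{259}{4} e_{2}) R2 = \frac{35483}{90} - \frac{1813}{18} e_{12}
Summing the partial products and collecting blades:
Answer: \frac{15463}{45} - \frac{67256}{225} e_{12}


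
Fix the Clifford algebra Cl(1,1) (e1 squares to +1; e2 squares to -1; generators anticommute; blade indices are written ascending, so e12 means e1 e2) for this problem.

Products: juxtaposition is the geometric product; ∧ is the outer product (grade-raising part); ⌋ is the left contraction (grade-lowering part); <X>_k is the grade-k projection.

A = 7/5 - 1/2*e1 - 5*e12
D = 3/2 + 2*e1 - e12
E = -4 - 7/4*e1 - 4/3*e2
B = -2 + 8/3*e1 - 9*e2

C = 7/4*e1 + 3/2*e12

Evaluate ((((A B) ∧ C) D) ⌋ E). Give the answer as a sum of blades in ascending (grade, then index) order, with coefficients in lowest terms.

step 1: -62/15 - 604/15*e1 + 11/15*e2 + 29/2*e12
step 2: -217/30*e1 - 449/60*e12
step 3: -419/60 - 217/20*e1 + 111/5*e2 - 449/40*e12
step 4: 3673/48 + 2933/240*e1 + 419/45*e2
Answer: 3673/48 + 2933/240*e1 + 419/45*e2
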